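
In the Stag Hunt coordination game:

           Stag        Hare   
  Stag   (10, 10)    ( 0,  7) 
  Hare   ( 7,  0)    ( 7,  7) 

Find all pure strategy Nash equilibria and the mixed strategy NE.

Pure NE: (Stag, Stag) and (Hare, Hare); Mixed NE: p = 0.7, q = 0.7

Work:
Check pure NE:
(Stag, Stag): (10, 10) - no unilateral deviation beneficial
(Hare, Hare): (7, 7) - no unilateral deviation beneficial
Mixed NE: P1 plays Stag with p = 0.7, P2 plays Stag with q = 0.7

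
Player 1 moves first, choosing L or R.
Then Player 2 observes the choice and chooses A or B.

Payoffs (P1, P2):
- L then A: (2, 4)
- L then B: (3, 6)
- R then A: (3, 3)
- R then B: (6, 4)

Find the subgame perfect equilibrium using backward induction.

P1 plays R, P2 plays B after L and B after R; Payoff (6, 4)

Work:
Backward induction:
After L: P2 chooses B → P1 gets 3
After R: P2 chooses B → P1 gets 6
P1 chooses R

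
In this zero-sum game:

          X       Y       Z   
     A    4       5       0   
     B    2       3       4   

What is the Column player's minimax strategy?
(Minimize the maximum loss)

Column should play X or Z (all achieve the minimum), value = 4

Work:
Column player minimizes Row's maximum payoff:
Column X: max payoff to Row = 4
Column Y: max payoff to Row = 5
Column Z: max payoff to Row = 4
Minimum is 4, achieved by columns X, Z (tied).
Each of X or Z is a minimax strategy.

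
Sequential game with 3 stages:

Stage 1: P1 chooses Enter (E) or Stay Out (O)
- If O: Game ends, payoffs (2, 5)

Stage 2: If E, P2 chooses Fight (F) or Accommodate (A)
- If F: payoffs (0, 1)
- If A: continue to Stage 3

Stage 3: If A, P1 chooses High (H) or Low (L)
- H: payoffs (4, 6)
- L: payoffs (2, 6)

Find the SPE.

SPE: (E, A, H); Outcome (4, 6)

Work:
Stage 3: P1 chooses H (4 vs 2)
Stage 2: P2: F->1, A->6 (anticipating H). Choose A
Stage 1: P1: O->2, E->4 (anticipating A, H). Choose E
SPE path: E -> A -> H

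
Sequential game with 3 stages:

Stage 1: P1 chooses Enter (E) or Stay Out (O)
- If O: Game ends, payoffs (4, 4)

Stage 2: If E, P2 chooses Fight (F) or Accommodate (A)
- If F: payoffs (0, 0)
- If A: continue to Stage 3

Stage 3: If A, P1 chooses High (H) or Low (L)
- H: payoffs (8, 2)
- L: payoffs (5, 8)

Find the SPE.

SPE: (E, A, H); Outcome (8, 2)

Work:
Stage 3: P1 chooses H (8 vs 5)
Stage 2: P2: F->0, A->2 (anticipating H). Choose A
Stage 1: P1: O->4, E->8 (anticipating A, H). Choose E
SPE path: E -> A -> H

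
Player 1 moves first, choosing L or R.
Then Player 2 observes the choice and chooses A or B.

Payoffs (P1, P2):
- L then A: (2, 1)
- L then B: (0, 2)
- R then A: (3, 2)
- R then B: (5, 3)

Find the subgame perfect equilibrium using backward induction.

P1 plays R, P2 plays B after L and B after R; Payoff (5, 3)

Work:
Backward induction:
After L: P2 chooses B → P1 gets 0
After R: P2 chooses B → P1 gets 5
P1 chooses R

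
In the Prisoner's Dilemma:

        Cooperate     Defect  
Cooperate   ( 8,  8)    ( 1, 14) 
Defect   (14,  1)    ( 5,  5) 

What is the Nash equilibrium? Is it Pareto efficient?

(Defect, Defect) is NE; not Pareto efficient

Work:
Defect dominates Cooperate for both players:
If P2 cooperates: Defect (14) > Cooperate (8)
If P2 defects: Defect (5) > Cooperate (1)
NE: (Defect, Defect) with payoff (5, 5)
But (Cooperate, Cooperate) = (8, 8) Pareto dominates (5, 5)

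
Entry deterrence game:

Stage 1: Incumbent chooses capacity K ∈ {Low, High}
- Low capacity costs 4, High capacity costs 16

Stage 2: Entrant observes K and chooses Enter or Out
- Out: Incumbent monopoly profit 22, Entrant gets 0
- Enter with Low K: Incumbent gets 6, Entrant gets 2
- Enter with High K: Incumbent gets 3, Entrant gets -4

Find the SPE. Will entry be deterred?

SPE: (High, Enter|Low, Out|High); Entry deterred. Incumbent net profit = 6

Work:
After Low K: Entrant enters (2 > 0)
After High K: Entrant stays out (-4 < 0)
Incumbent: Low → 6−4=2, High → 22−16=6
Incumbent chooses High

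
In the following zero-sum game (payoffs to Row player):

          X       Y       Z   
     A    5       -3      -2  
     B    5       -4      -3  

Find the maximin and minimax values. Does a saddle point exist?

Maximin = -3, Minimax = -3, Saddle: True

Work:
Row minimums: [-3, -4] → maximin = -3
Column maximums: [5, -3, -2] → minimax = -3
Saddle point exists! Game value = -3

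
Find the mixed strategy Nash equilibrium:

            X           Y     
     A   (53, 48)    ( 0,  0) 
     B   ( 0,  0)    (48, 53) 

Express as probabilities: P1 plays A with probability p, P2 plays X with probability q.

p = 0.5248, q = 0.4752

Work:
Find probabilities that make opponent indifferent:
P2 chooses q to make P1 indifferent between A and B
P1 chooses p to make P2 indifferent between X and Y
Mixed NE: P1 plays (A: 0.5248, B: 0.4752), P2 plays (X: 0.4752, Y: 0.5248)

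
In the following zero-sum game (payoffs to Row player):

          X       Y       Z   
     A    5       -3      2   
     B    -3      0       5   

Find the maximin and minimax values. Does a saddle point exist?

Maximin = -3, Minimax = 0, Saddle: False

Work:
Row minimums: [-3, -3] → maximin = -3
Column maximums: [5, 0, 5] → minimax = 0
No saddle point (maximin ≠ minimax). Mixed strategy needed.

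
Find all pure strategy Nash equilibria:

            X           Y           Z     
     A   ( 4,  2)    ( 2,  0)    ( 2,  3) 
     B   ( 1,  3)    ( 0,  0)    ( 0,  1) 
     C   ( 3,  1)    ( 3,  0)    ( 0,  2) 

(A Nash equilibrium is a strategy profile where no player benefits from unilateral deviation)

Nash equilibrium: (A, Z)

Work:
Best responses:
  P1 vs X: payoffs [4, 1, 3] → best response A (payoff 4)
  P1 vs Y: payoffs [2, 0, 3] → best response C (payoff 3)
  P1 vs Z: payoffs [2, 0, 0] → best response A (payoff 2)
  P2 vs A: payoffs [2, 0, 3] → best response Z (payoff 3)
  P2 vs B: payoffs [3, 0, 1] → best response X (payoff 3)
  P2 vs C: payoffs [1, 0, 2] → best response Z (payoff 2)
Mutual best responses: (A,Z) → Nash equilibria.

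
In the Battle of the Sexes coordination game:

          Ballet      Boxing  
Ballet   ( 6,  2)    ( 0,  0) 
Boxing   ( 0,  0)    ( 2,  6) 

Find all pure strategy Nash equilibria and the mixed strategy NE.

Pure NE: (Ballet, Ballet) and (Boxing, Boxing); Mixed NE: p = 0.75, q = 0.25

Work:
Check pure NE:
(Ballet, Ballet): (6, 2) - no unilateral deviation beneficial
(Boxing, Boxing): (2, 6) - no unilateral deviation beneficial
Mixed NE: P1 plays Ballet with p = 0.75, P2 plays Ballet with q = 0.25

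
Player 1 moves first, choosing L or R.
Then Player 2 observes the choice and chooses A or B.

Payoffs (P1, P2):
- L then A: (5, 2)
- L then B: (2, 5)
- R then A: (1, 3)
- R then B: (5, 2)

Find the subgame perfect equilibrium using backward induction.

P1 plays L, P2 plays B after L and A after R; Payoff (2, 5)

Work:
Backward induction:
After L: P2 chooses B → P1 gets 2
After R: P2 chooses A → P1 gets 1
P1 chooses L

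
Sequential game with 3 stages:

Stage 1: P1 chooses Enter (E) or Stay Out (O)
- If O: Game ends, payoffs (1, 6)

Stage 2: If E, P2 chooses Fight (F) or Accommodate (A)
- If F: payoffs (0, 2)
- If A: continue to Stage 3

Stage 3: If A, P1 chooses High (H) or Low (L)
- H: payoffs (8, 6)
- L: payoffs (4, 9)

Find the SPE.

SPE: (E, A, H); Outcome (8, 6)

Work:
Stage 3: P1 chooses H (8 vs 4)
Stage 2: P2: F->2, A->6 (anticipating H). Choose A
Stage 1: P1: O->1, E->8 (anticipating A, H). Choose E
SPE path: E -> A -> H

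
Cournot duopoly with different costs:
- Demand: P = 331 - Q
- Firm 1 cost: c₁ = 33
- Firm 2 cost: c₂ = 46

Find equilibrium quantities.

q₁* = 103.67, q₂* = 90.67

Work:
Reaction: q₁ = (331 - 33 - q₂)/2
Reaction: q₂ = (331 - 46 - q₁)/2
Solve simultaneously:
q₁* = (331 - 2×33 + 46)/3 = 103.67
q₂* = (331 - 2×46 + 33)/3 = 90.67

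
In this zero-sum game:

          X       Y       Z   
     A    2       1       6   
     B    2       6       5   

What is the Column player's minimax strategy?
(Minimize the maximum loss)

Column should play X, value = 2

Work:
Column player minimizes Row's maximum payoff:
Column X: max payoff to Row = 2
Column Y: max payoff to Row = 6
Column Z: max payoff to Row = 6
Minimum is 2, achieved by column X.
Minimax strategy: X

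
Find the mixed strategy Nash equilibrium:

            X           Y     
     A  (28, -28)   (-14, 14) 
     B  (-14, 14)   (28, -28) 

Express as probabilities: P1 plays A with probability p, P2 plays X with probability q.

p = 0.5, q = 0.5

Work:
Find probabilities that make opponent indifferent:
P2 chooses q to make P1 indifferent between A and B
P1 chooses p to make P2 indifferent between X and Y
Mixed NE: P1 plays (A: 0.5, B: 0.5), P2 plays (X: 0.5, Y: 0.5)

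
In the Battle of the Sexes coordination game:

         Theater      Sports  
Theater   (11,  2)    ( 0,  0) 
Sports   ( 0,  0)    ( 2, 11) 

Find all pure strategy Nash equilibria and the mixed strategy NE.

Pure NE: (Theater, Theater) and (Sports, Sports); Mixed NE: p = 0.8462, q = 0.1538

Work:
Check pure NE:
(Theater, Theater): (11, 2) - no unilateral deviation beneficial
(Sports, Sports): (2, 11) - no unilateral deviation beneficial
Mixed NE: P1 plays Theater with p = 0.8462, P2 plays Theater with q = 0.1538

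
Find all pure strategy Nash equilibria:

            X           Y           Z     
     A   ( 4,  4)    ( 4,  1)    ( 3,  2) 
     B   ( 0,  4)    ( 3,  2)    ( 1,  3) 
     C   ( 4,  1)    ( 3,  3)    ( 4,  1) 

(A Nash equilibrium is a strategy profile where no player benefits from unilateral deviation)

Nash equilibrium: (A, X)

Work:
Best responses:
  P1 vs X: payoffs [4, 0, 4] → best response A/C (payoff 4)
  P1 vs Y: payoffs [4, 3, 3] → best response A (payoff 4)
  P1 vs Z: payoffs [3, 1, 4] → best response C (payoff 4)
  P2 vs A: payoffs [4, 1, 2] → best response X (payoff 4)
  P2 vs B: payoffs [4, 2, 3] → best response X (payoff 4)
  P2 vs C: payoffs [1, 3, 1] → best response Y (payoff 3)
Mutual best responses: (A,X) → Nash equilibria.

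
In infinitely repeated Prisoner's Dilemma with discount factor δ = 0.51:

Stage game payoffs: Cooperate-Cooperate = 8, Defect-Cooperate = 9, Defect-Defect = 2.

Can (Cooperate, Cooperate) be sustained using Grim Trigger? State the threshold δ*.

δ* = 0.1429; since δ = 0.51 ≥ 0.1429, cooperation can be sustained

Work:
For Grim Trigger:
Cooperate forever: 8/(1-δ)
Defect then punished: 9 + 2·δ/(1-δ)
Need: 8/(1-δ) ≥ 9 + 2·δ/(1-δ)
Solving: δ ≥ (T-R)/(T-P) = (9-8)/(9-2) = 0.1429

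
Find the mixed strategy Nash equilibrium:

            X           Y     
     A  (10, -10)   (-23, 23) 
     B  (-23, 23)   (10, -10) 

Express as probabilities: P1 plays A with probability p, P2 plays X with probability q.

p = 0.5, q = 0.5

Work:
Find probabilities that make opponent indifferent:
P2 chooses q to make P1 indifferent between A and B
P1 chooses p to make P2 indifferent between X and Y
Mixed NE: P1 plays (A: 0.5, B: 0.5), P2 plays (X: 0.5, Y: 0.5)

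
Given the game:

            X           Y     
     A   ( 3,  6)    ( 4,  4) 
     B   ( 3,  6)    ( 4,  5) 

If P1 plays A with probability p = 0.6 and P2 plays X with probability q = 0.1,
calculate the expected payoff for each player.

E[P1] = 3.9, E[P2] = 4.56

Work:
E[P1] = p·q·π₁(A,X) + p·(1-q)·π₁(A,Y) + (1-p)·q·π₁(B,X) + (1-p)·(1-q)·π₁(B,Y)
= 0.6·0.1·3 + 0.6·0.9·4 + 0.4·0.1·3 + 0.4·0.9·4
= 3.9

E[P2] = 4.56 (similar calculation)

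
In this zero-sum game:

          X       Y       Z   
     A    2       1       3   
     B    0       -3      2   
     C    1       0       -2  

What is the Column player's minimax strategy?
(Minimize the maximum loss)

Column should play Y, value = 1

Work:
Column player minimizes Row's maximum payoff:
Column X: max payoff to Row = 2
Column Y: max payoff to Row = 1
Column Z: max payoff to Row = 3
Minimum is 1, achieved by column Y.
Minimax strategy: Y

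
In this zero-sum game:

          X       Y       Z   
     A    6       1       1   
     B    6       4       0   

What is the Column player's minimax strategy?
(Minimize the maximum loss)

Column should play Z, value = 1

Work:
Column player minimizes Row's maximum payoff:
Column X: max payoff to Row = 6
Column Y: max payoff to Row = 4
Column Z: max payoff to Row = 1
Minimum is 1, achieved by column Z.
Minimax strategy: Z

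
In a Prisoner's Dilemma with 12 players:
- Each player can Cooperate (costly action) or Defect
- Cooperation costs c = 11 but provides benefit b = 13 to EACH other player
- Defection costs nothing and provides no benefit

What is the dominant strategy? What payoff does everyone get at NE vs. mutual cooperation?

Dominant: Defect; NE payoff = 0; Coop payoff = 132

Work:
Defect dominates (saves cost c = 11, benefit to others is external)
NE: All defect → everyone gets 0
If all cooperate: each receives (11)×13 - 11 = 132
Social dilemma: 132 > 0 but NE gives 0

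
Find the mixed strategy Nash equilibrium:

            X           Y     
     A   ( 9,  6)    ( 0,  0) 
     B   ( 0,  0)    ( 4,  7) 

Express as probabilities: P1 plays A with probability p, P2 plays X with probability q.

p = 0.5385, q = 0.3077

Work:
Find probabilities that make opponent indifferent:
P2 chooses q to make P1 indifferent between A and B
P1 chooses p to make P2 indifferent between X and Y
Mixed NE: P1 plays (A: 0.5385, B: 0.4615), P2 plays (X: 0.3077, Y: 0.6923)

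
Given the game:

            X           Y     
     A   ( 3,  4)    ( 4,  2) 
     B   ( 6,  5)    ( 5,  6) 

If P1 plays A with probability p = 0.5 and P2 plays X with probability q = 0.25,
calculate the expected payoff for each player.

E[P1] = 4.5, E[P2] = 4.125

Work:
E[P1] = p·q·π₁(A,X) + p·(1-q)·π₁(A,Y) + (1-p)·q·π₁(B,X) + (1-p)·(1-q)·π₁(B,Y)
= 0.5·0.25·3 + 0.5·0.75·4 + 0.5·0.25·6 + 0.5·0.75·5
= 4.5

E[P2] = 4.125 (similar calculation)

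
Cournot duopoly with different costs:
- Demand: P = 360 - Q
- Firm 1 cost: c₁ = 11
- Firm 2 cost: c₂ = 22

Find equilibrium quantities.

q₁* = 120.0, q₂* = 109.0

Work:
Reaction: q₁ = (360 - 11 - q₂)/2
Reaction: q₂ = (360 - 22 - q₁)/2
Solve simultaneously:
q₁* = (360 - 2×11 + 22)/3 = 120.0
q₂* = (360 - 2×22 + 11)/3 = 109.0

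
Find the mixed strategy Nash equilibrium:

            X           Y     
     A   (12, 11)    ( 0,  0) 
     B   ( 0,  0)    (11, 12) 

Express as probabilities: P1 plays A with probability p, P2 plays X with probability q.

p = 0.5217, q = 0.4783

Work:
Find probabilities that make opponent indifferent:
P2 chooses q to make P1 indifferent between A and B
P1 chooses p to make P2 indifferent between X and Y
Mixed NE: P1 plays (A: 0.5217, B: 0.4783), P2 plays (X: 0.4783, Y: 0.5217)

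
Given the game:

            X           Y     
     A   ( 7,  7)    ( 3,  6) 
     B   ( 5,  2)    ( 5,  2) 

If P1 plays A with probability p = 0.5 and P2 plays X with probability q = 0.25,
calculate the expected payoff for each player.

E[P1] = 4.5, E[P2] = 4.125

Work:
E[P1] = p·q·π₁(A,X) + p·(1-q)·π₁(A,Y) + (1-p)·q·π₁(B,X) + (1-p)·(1-q)·π₁(B,Y)
= 0.5·0.25·7 + 0.5·0.75·3 + 0.5·0.25·5 + 0.5·0.75·5
= 4.5

E[P2] = 4.125 (similar calculation)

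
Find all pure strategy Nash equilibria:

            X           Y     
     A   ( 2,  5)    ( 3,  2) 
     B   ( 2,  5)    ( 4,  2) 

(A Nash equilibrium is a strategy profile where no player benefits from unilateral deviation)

Nash equilibrium: (A, X), (B, X)

Work:
Best responses:
  P1 vs X: payoffs [2, 2] → best response A/B (payoff 2)
  P1 vs Y: payoffs [3, 4] → best response B (payoff 4)
  P2 vs A: payoffs [5, 2] → best response X (payoff 5)
  P2 vs B: payoffs [5, 2] → best response X (payoff 5)
Mutual best responses: (A,X), (B,X) → Nash equilibria.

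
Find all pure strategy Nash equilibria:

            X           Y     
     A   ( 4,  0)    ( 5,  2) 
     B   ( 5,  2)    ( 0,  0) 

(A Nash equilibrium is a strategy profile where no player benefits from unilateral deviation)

Nash equilibrium: (A, Y), (B, X)

Work:
Best responses:
  P1 vs X: payoffs [4, 5] → best response B (payoff 5)
  P1 vs Y: payoffs [5, 0] → best response A (payoff 5)
  P2 vs A: payoffs [0, 2] → best response Y (payoff 2)
  P2 vs B: payoffs [2, 0] → best response X (payoff 2)
Mutual best responses: (A,Y), (B,X) → Nash equilibria.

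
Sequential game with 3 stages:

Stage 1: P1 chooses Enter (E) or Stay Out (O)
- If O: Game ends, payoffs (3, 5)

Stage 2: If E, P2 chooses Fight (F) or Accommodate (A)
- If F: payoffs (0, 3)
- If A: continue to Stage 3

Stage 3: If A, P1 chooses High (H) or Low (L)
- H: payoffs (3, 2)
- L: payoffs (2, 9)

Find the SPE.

SPE: (O, F, H); Outcome (3, 5)

Work:
Stage 3: P1 chooses H (3 vs 2)
Stage 2: P2: F->3, A->2 (anticipating H). Choose F
Stage 1: P1: O->3, E->0 (anticipating F, H). Choose O
SPE path: O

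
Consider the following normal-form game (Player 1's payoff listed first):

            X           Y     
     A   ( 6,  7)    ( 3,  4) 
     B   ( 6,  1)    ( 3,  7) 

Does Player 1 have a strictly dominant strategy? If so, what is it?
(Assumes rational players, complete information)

No strictly dominant strategy exists for Player 1

Work:
A strategy strictly dominates another if it gives a strictly higher payoff against every opponent action. Compare each pair of P1's strategies column-by-column:
  A vs B: [6 vs 6, 3 vs 3] → A does not strictly dominate B (column X: 6 ≤ 6)
  B vs A: [6 vs 6, 3 vs 3] → B does not strictly dominate A (column X: 6 ≤ 6)
No single strategy strictly dominates all others → no strictly dominant strategy.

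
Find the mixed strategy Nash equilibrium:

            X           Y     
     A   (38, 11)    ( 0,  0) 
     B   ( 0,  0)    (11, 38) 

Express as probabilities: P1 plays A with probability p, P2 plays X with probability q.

p = 0.7755, q = 0.2245

Work:
Find probabilities that make opponent indifferent:
P2 chooses q to make P1 indifferent between A and B
P1 chooses p to make P2 indifferent between X and Y
Mixed NE: P1 plays (A: 0.7755, B: 0.2245), P2 plays (X: 0.2245, Y: 0.7755)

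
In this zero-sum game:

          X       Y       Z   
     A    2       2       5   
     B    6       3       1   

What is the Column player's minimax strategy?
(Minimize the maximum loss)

Column should play Y, value = 3

Work:
Column player minimizes Row's maximum payoff:
Column X: max payoff to Row = 6
Column Y: max payoff to Row = 3
Column Z: max payoff to Row = 5
Minimum is 3, achieved by column Y.
Minimax strategy: Y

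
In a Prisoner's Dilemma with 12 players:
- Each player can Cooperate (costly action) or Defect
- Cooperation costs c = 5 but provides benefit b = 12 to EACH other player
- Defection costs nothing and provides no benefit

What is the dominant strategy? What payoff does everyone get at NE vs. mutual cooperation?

Dominant: Defect; NE payoff = 0; Coop payoff = 127

Work:
Defect dominates (saves cost c = 5, benefit to others is external)
NE: All defect → everyone gets 0
If all cooperate: each receives (11)×12 - 5 = 127
Social dilemma: 127 > 0 but NE gives 0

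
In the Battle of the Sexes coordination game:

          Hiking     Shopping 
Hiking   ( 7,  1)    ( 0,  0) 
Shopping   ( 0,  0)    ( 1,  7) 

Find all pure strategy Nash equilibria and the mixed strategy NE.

Pure NE: (Hiking, Hiking) and (Shopping, Shopping); Mixed NE: p = 0.875, q = 0.125

Work:
Check pure NE:
(Hiking, Hiking): (7, 1) - no unilateral deviation beneficial
(Shopping, Shopping): (1, 7) - no unilateral deviation beneficial
Mixed NE: P1 plays Hiking with p = 0.875, P2 plays Hiking with q = 0.125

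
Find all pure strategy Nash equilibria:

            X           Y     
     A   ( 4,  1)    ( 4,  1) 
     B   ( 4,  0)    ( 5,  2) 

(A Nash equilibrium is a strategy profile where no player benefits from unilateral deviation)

Nash equilibrium: (A, X), (B, Y)

Work:
Best responses:
  P1 vs X: payoffs [4, 4] → best response A/B (payoff 4)
  P1 vs Y: payoffs [4, 5] → best response B (payoff 5)
  P2 vs A: payoffs [1, 1] → best response X/Y (payoff 1)
  P2 vs B: payoffs [0, 2] → best response Y (payoff 2)
Mutual best responses: (A,X), (B,Y) → Nash equilibria.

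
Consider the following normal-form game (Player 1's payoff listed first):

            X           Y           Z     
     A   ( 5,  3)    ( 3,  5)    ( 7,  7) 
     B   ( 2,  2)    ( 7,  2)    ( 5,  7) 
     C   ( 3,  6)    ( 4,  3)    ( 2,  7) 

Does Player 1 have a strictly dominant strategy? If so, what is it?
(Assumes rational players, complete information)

No strictly dominant strategy exists for Player 1

Work:
A strategy strictly dominates another if it gives a strictly higher payoff against every opponent action. Compare each pair of P1's strategies column-by-column:
  A vs B: [5 vs 2, 3 vs 7, 7 vs 5] → A does not strictly dominate B (column Y: 3 ≤ 7)
  A vs C: [5 vs 3, 3 vs 4, 7 vs 2] → A does not strictly dominate C (column Y: 3 ≤ 4)
  B vs A: [2 vs 5, 7 vs 3, 5 vs 7] → B does not strictly dominate A (column X: 2 ≤ 5)
  B vs C: [2 vs 3, 7 vs 4, 5 vs 2] → B does not strictly dominate C (column X: 2 ≤ 3)
  C vs A: [3 vs 5, 4 vs 3, 2 vs 7] → C does not strictly dominate A (column X: 3 ≤ 5)
  C vs B: [3 vs 2, 4 vs 7, 2 vs 5] → C does not strictly dominate B (column Y: 4 ≤ 7)
No single strategy strictly dominates all others → no strictly dominant strategy.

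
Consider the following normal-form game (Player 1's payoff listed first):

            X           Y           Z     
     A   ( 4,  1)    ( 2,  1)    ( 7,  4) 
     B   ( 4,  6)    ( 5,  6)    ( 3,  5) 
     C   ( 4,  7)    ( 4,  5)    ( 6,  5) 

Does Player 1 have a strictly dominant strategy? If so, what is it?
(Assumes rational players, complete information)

No strictly dominant strategy exists for Player 1

Work:
A strategy strictly dominates another if it gives a strictly higher payoff against every opponent action. Compare each pair of P1's strategies column-by-column:
  A vs B: [4 vs 4, 2 vs 5, 7 vs 3] → A does not strictly dominate B (column X: 4 ≤ 4)
  A vs C: [4 vs 4, 2 vs 4, 7 vs 6] → A does not strictly dominate C (column X: 4 ≤ 4)
  B vs A: [4 vs 4, 5 vs 2, 3 vs 7] → B does not strictly dominate A (column X: 4 ≤ 4)
  B vs C: [4 vs 4, 5 vs 4, 3 vs 6] → B does not strictly dominate C (column X: 4 ≤ 4)
  C vs A: [4 vs 4, 4 vs 2, 6 vs 7] → C does not strictly dominate A (column X: 4 ≤ 4)
  C vs B: [4 vs 4, 4 vs 5, 6 vs 3] → C does not strictly dominate B (column X: 4 ≤ 4)
No single strategy strictly dominates all others → no strictly dominant strategy.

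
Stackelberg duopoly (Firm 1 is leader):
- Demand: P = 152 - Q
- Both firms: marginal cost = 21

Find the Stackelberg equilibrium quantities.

q₁* (leader) = 65.5, q₂* (follower) = 32.75

Work:
Follower's reaction: q₂ = (a - c - q₁)/2
Leader substitutes: π₁ = q₁·(a - q₁ - (a-c-q₁)/2 - c)
FOC: q₁* = (152 - 21)/2 = 65.50
Then: q₂* = (152 - 21 - 65.5)/2 = 32.75
Leader has first-mover advantage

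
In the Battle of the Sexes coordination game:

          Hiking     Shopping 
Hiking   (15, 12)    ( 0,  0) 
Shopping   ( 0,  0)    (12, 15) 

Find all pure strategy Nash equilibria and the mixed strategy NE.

Pure NE: (Hiking, Hiking) and (Shopping, Shopping); Mixed NE: p = 0.5556, q = 0.4444

Work:
Check pure NE:
(Hiking, Hiking): (15, 12) - no unilateral deviation beneficial
(Shopping, Shopping): (12, 15) - no unilateral deviation beneficial
Mixed NE: P1 plays Hiking with p = 0.5556, P2 plays Hiking with q = 0.4444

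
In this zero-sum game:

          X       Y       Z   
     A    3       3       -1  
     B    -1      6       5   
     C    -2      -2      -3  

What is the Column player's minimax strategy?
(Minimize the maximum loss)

Column should play X, value = 3

Work:
Column player minimizes Row's maximum payoff:
Column X: max payoff to Row = 3
Column Y: max payoff to Row = 6
Column Z: max payoff to Row = 5
Minimum is 3, achieved by column X.
Minimax strategy: X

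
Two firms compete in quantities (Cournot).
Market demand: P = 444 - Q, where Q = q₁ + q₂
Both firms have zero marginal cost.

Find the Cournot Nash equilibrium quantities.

q₁* = q₂* = 148.0; P* = 148.0

Work:
Profit: π_i = P·q_i = (a - q_i - q_j)·q_i
FOC: ∂π_i/∂q_i = a - 2q_i - q_j = 0
Reaction function: q_i = (444 - q_j)/2
Symmetry: q* = 444/3 = 148.0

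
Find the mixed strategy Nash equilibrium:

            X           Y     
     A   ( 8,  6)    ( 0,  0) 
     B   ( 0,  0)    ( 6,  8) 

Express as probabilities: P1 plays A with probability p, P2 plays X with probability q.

p = 0.5714, q = 0.4286

Work:
Find probabilities that make opponent indifferent:
P2 chooses q to make P1 indifferent between A and B
P1 chooses p to make P2 indifferent between X and Y
Mixed NE: P1 plays (A: 0.5714, B: 0.4286), P2 plays (X: 0.4286, Y: 0.5714)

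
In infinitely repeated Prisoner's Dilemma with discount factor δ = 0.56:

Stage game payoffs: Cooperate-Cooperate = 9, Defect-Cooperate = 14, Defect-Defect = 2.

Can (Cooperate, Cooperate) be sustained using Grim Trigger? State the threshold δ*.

δ* = 0.4167; since δ = 0.56 ≥ 0.4167, cooperation can be sustained

Work:
For Grim Trigger:
Cooperate forever: 9/(1-δ)
Defect then punished: 14 + 2·δ/(1-δ)
Need: 9/(1-δ) ≥ 14 + 2·δ/(1-δ)
Solving: δ ≥ (T-R)/(T-P) = (14-9)/(14-2) = 0.4167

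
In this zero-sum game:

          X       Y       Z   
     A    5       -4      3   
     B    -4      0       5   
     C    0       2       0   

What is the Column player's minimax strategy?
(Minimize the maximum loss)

Column should play Y, value = 2

Work:
Column player minimizes Row's maximum payoff:
Column X: max payoff to Row = 5
Column Y: max payoff to Row = 2
Column Z: max payoff to Row = 5
Minimum is 2, achieved by column Y.
Minimax strategy: Y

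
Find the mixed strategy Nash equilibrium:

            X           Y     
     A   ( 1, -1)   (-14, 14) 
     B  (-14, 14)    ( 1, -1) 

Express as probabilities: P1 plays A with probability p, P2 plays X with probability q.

p = 0.5, q = 0.5

Work:
Find probabilities that make opponent indifferent:
P2 chooses q to make P1 indifferent between A and B
P1 chooses p to make P2 indifferent between X and Y
Mixed NE: P1 plays (A: 0.5, B: 0.5), P2 plays (X: 0.5, Y: 0.5)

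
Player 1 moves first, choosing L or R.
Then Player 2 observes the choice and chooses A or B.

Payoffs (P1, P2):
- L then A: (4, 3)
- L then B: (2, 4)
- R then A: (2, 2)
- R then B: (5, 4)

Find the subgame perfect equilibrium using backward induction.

P1 plays R, P2 plays B after L and B after R; Payoff (5, 4)

Work:
Backward induction:
After L: P2 chooses B → P1 gets 2
After R: P2 chooses B → P1 gets 5
P1 chooses R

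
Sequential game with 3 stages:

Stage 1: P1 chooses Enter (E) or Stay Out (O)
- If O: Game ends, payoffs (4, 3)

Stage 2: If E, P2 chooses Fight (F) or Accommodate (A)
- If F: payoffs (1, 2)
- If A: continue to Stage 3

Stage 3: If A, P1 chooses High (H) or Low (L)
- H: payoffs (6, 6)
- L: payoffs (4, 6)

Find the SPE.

SPE: (E, A, H); Outcome (6, 6)

Work:
Stage 3: P1 chooses H (6 vs 4)
Stage 2: P2: F->2, A->6 (anticipating H). Choose A
Stage 1: P1: O->4, E->6 (anticipating A, H). Choose E
SPE path: E -> A -> H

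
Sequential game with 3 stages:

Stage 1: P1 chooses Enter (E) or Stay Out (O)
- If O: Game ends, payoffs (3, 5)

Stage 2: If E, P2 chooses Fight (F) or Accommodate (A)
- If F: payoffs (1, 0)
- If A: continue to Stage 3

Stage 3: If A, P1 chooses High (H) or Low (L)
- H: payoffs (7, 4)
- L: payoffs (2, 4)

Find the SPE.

SPE: (E, A, H); Outcome (7, 4)

Work:
Stage 3: P1 chooses H (7 vs 2)
Stage 2: P2: F->0, A->4 (anticipating H). Choose A
Stage 1: P1: O->3, E->7 (anticipating A, H). Choose E
SPE path: E -> A -> H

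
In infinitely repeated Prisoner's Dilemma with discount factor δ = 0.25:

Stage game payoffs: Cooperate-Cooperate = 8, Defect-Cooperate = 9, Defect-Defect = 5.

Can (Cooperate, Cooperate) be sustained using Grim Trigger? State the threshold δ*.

δ* = 0.25; since δ = 0.25 ≥ 0.25, cooperation can be sustained

Work:
For Grim Trigger:
Cooperate forever: 8/(1-δ)
Defect then punished: 9 + 5·δ/(1-δ)
Need: 8/(1-δ) ≥ 9 + 5·δ/(1-δ)
Solving: δ ≥ (T-R)/(T-P) = (9-8)/(9-5) = 0.25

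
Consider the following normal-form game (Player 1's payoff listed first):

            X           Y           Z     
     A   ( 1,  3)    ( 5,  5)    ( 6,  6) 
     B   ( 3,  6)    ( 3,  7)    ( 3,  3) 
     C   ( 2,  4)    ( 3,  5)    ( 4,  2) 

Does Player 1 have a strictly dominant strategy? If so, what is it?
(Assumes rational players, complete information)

No strictly dominant strategy exists for Player 1

Work:
A strategy strictly dominates another if it gives a strictly higher payoff against every opponent action. Compare each pair of P1's strategies column-by-column:
  A vs B: [1 vs 3, 5 vs 3, 6 vs 3] → A does not strictly dominate B (column X: 1 ≤ 3)
  A vs C: [1 vs 2, 5 vs 3, 6 vs 4] → A does not strictly dominate C (column X: 1 ≤ 2)
  B vs A: [3 vs 1, 3 vs 5, 3 vs 6] → B does not strictly dominate A (column Y: 3 ≤ 5)
  B vs C: [3 vs 2, 3 vs 3, 3 vs 4] → B does not strictly dominate C (column Y: 3 ≤ 3)
  C vs A: [2 vs 1, 3 vs 5, 4 vs 6] → C does not strictly dominate A (column Y: 3 ≤ 5)
  C vs B: [2 vs 3, 3 vs 3, 4 vs 3] → C does not strictly dominate B (column X: 2 ≤ 3)
No single strategy strictly dominates all others → no strictly dominant strategy.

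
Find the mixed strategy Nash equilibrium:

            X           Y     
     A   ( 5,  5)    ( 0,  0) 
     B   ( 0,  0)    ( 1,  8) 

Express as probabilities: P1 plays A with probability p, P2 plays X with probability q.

p = 0.6154, q = 0.1667

Work:
Find probabilities that make opponent indifferent:
P2 chooses q to make P1 indifferent between A and B
P1 chooses p to make P2 indifferent between X and Y
Mixed NE: P1 plays (A: 0.6154, B: 0.3846), P2 plays (X: 0.1667, Y: 0.8333)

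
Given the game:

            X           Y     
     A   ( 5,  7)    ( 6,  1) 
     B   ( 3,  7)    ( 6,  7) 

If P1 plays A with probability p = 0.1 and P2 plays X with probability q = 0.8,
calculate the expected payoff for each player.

E[P1] = 3.76, E[P2] = 6.88

Work:
E[P1] = p·q·π₁(A,X) + p·(1-q)·π₁(A,Y) + (1-p)·q·π₁(B,X) + (1-p)·(1-q)·π₁(B,Y)
= 0.1·0.8·5 + 0.1·0.2·6 + 0.9·0.8·3 + 0.9·0.2·6
= 3.76

E[P2] = 6.88 (similar calculation)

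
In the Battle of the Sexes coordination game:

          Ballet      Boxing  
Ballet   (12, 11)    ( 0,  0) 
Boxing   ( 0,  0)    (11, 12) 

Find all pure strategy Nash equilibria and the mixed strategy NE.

Pure NE: (Ballet, Ballet) and (Boxing, Boxing); Mixed NE: p = 0.5217, q = 0.4783

Work:
Check pure NE:
(Ballet, Ballet): (12, 11) - no unilateral deviation beneficial
(Boxing, Boxing): (11, 12) - no unilateral deviation beneficial
Mixed NE: P1 plays Ballet with p = 0.5217, P2 plays Ballet with q = 0.4783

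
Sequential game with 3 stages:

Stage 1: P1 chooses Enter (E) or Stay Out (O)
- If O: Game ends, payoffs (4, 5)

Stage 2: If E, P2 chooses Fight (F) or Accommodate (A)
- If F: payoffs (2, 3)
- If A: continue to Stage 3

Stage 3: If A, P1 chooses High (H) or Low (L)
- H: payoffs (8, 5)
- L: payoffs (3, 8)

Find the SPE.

SPE: (E, A, H); Outcome (8, 5)

Work:
Stage 3: P1 chooses H (8 vs 3)
Stage 2: P2: F->3, A->5 (anticipating H). Choose A
Stage 1: P1: O->4, E->8 (anticipating A, H). Choose E
SPE path: E -> A -> H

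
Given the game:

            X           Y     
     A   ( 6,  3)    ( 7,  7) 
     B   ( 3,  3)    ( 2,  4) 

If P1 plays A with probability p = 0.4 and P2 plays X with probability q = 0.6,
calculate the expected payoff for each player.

E[P1] = 4.12, E[P2] = 3.88

Work:
E[P1] = p·q·π₁(A,X) + p·(1-q)·π₁(A,Y) + (1-p)·q·π₁(B,X) + (1-p)·(1-q)·π₁(B,Y)
= 0.4·0.6·6 + 0.4·0.4·7 + 0.6·0.6·3 + 0.6·0.4·2
= 4.12

E[P2] = 3.88 (similar calculation)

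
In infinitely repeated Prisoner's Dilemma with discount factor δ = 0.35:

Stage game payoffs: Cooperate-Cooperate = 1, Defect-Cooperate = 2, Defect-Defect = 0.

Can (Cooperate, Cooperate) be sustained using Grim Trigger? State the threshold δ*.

δ* = 0.5; since δ = 0.35 < 0.5, cooperation cannot be sustained

Work:
For Grim Trigger:
Cooperate forever: 1/(1-δ)
Defect then punished: 2 + 0·δ/(1-δ)
Need: 1/(1-δ) ≥ 2 + 0·δ/(1-δ)
Solving: δ ≥ (T-R)/(T-P) = (2-1)/(2-0) = 0.5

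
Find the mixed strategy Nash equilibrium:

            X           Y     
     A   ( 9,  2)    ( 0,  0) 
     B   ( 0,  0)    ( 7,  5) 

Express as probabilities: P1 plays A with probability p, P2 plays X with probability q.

p = 0.7143, q = 0.4375

Work:
Find probabilities that make opponent indifferent:
P2 chooses q to make P1 indifferent between A and B
P1 chooses p to make P2 indifferent between X and Y
Mixed NE: P1 plays (A: 0.7143, B: 0.2857), P2 plays (X: 0.4375, Y: 0.5625)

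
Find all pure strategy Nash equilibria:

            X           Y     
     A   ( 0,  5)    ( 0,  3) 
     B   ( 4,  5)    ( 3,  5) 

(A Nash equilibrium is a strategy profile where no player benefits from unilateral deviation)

Nash equilibrium: (B, X), (B, Y)

Work:
Best responses:
  P1 vs X: payoffs [0, 4] → best response B (payoff 4)
  P1 vs Y: payoffs [0, 3] → best response B (payoff 3)
  P2 vs A: payoffs [5, 3] → best response X (payoff 5)
  P2 vs B: payoffs [5, 5] → best response X/Y (payoff 5)
Mutual best responses: (B,X), (B,Y) → Nash equilibria.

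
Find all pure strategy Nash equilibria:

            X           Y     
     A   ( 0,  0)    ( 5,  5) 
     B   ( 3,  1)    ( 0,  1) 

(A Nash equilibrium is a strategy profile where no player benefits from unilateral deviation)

Nash equilibrium: (A, Y), (B, X)

Work:
Best responses:
  P1 vs X: payoffs [0, 3] → best response B (payoff 3)
  P1 vs Y: payoffs [5, 0] → best response A (payoff 5)
  P2 vs A: payoffs [0, 5] → best response Y (payoff 5)
  P2 vs B: payoffs [1, 1] → best response X/Y (payoff 1)
Mutual best responses: (A,Y), (B,X) → Nash equilibria.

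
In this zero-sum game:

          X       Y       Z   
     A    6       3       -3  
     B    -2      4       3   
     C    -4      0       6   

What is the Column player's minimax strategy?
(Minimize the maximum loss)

Column should play Y, value = 4

Work:
Column player minimizes Row's maximum payoff:
Column X: max payoff to Row = 6
Column Y: max payoff to Row = 4
Column Z: max payoff to Row = 6
Minimum is 4, achieved by column Y.
Minimax strategy: Y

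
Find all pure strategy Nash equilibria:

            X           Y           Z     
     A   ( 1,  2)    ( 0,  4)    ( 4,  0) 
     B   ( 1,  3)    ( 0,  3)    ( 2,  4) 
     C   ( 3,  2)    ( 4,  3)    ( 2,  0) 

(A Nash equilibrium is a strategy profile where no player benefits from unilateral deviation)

Nash equilibrium: (C, Y)

Work:
Best responses:
  P1 vs X: payoffs [1, 1, 3] → best response C (payoff 3)
  P1 vs Y: payoffs [0, 0, 4] → best response C (payoff 4)
  P1 vs Z: payoffs [4, 2, 2] → best response A (payoff 4)
  P2 vs A: payoffs [2, 4, 0] → best response Y (payoff 4)
  P2 vs B: payoffs [3, 3, 4] → best response Z (payoff 4)
  P2 vs C: payoffs [2, 3, 0] → best response Y (payoff 3)
Mutual best responses: (C,Y) → Nash equilibria.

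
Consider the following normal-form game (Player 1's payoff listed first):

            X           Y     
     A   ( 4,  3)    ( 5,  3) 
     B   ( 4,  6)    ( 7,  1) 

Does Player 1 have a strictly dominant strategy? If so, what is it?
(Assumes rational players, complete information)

No strictly dominant strategy exists for Player 1

Work:
A strategy strictly dominates another if it gives a strictly higher payoff against every opponent action. Compare each pair of P1's strategies column-by-column:
  A vs B: [4 vs 4, 5 vs 7] → A does not strictly dominate B (column X: 4 ≤ 4)
  B vs A: [4 vs 4, 7 vs 5] → B does not strictly dominate A (column X: 4 ≤ 4)
No single strategy strictly dominates all others → no strictly dominant strategy.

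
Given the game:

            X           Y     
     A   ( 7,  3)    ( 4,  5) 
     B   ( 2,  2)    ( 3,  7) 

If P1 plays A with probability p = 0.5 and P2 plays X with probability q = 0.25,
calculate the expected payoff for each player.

E[P1] = 3.75, E[P2] = 5.125

Work:
E[P1] = p·q·π₁(A,X) + p·(1-q)·π₁(A,Y) + (1-p)·q·π₁(B,X) + (1-p)·(1-q)·π₁(B,Y)
= 0.5·0.25·7 + 0.5·0.75·4 + 0.5·0.25·2 + 0.5·0.75·3
= 3.75

E[P2] = 5.125 (similar calculation)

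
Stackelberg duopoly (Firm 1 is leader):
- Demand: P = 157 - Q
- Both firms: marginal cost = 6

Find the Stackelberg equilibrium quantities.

q₁* (leader) = 75.5, q₂* (follower) = 37.75

Work:
Follower's reaction: q₂ = (a - c - q₁)/2
Leader substitutes: π₁ = q₁·(a - q₁ - (a-c-q₁)/2 - c)
FOC: q₁* = (157 - 6)/2 = 75.50
Then: q₂* = (157 - 6 - 75.5)/2 = 37.75
Leader has first-mover advantage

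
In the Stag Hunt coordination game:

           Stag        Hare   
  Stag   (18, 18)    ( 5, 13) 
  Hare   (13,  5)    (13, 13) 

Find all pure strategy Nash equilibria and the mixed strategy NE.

Pure NE: (Stag, Stag) and (Hare, Hare); Mixed NE: p = 0.6154, q = 0.6154

Work:
Check pure NE:
(Stag, Stag): (18, 18) - no unilateral deviation beneficial
(Hare, Hare): (13, 13) - no unilateral deviation beneficial
Mixed NE: P1 plays Stag with p = 0.6154, P2 plays Stag with q = 0.6154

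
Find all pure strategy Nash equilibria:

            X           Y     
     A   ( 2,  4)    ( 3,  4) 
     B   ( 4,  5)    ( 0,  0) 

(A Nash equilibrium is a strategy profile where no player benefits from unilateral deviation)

Nash equilibrium: (A, Y), (B, X)

Work:
Best responses:
  P1 vs X: payoffs [2, 4] → best response B (payoff 4)
  P1 vs Y: payoffs [3, 0] → best response A (payoff 3)
  P2 vs A: payoffs [4, 4] → best response X/Y (payoff 4)
  P2 vs B: payoffs [5, 0] → best response X (payoff 5)
Mutual best responses: (A,Y), (B,X) → Nash equilibria.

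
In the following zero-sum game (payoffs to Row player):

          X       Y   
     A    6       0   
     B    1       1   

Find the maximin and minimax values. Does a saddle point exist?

Maximin = 1, Minimax = 1, Saddle: True

Work:
Row minimums: [0, 1] → maximin = 1
Column maximums: [6, 1] → minimax = 1
Saddle point exists! Game value = 1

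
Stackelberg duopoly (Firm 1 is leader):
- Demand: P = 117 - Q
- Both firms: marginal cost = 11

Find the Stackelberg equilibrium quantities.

q₁* (leader) = 53.0, q₂* (follower) = 26.5

Work:
Follower's reaction: q₂ = (a - c - q₁)/2
Leader substitutes: π₁ = q₁·(a - q₁ - (a-c-q₁)/2 - c)
FOC: q₁* = (117 - 11)/2 = 53.00
Then: q₂* = (117 - 11 - 53.0)/2 = 26.50
Leader has first-mover advantage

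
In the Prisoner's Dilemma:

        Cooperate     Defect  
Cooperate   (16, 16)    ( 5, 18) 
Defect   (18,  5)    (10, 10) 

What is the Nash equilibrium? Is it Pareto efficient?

(Defect, Defect) is NE; not Pareto efficient

Work:
Defect dominates Cooperate for both players:
If P2 cooperates: Defect (18) > Cooperate (16)
If P2 defects: Defect (10) > Cooperate (5)
NE: (Defect, Defect) with payoff (10, 10)
But (Cooperate, Cooperate) = (16, 16) Pareto dominates (10, 10)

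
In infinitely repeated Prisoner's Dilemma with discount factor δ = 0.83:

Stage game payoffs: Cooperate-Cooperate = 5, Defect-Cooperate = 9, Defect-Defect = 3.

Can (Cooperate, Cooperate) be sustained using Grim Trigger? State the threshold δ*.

δ* = 0.6667; since δ = 0.83 ≥ 0.6667, cooperation can be sustained

Work:
For Grim Trigger:
Cooperate forever: 5/(1-δ)
Defect then punished: 9 + 3·δ/(1-δ)
Need: 5/(1-δ) ≥ 9 + 3·δ/(1-δ)
Solving: δ ≥ (T-R)/(T-P) = (9-5)/(9-3) = 0.6667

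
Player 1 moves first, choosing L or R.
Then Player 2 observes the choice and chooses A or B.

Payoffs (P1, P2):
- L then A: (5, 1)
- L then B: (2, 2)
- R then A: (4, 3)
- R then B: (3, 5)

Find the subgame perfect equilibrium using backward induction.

P1 plays R, P2 plays B after L and B after R; Payoff (3, 5)

Work:
Backward induction:
After L: P2 chooses B → P1 gets 2
After R: P2 chooses B → P1 gets 3
P1 chooses R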